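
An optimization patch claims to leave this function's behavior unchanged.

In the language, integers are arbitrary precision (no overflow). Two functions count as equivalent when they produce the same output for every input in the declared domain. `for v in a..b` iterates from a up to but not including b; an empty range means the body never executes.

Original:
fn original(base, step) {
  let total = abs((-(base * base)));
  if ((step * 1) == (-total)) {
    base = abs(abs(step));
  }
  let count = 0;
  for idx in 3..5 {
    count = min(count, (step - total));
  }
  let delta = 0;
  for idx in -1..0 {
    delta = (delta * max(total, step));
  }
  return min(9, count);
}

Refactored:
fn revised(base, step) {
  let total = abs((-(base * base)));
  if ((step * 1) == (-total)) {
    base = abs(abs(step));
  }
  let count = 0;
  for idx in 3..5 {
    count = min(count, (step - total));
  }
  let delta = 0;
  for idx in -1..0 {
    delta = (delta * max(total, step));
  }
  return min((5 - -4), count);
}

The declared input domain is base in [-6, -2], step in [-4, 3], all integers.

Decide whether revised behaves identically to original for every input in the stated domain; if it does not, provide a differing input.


Comparing the listings, the differences include: arithmetic usage differs; constant usage differs.
One worked example (base=-5, step=0) — original: total becomes 25; next ((step * 1) == (-total)) evaluates to false; next count becomes 0; next at idx=3:; next count becomes -25; next at idx=4:; next count becomes -25; next delta becomes 0; next at idx=-1:; next delta becomes 0; next final value -25; revised: total becomes 25; next ((step * 1) == (-total)) evaluates to false; next count becomes 0; next at idx=3:; next count becomes -25; next at idx=4:; next count becomes -25; next delta becomes 0; next at idx=-1:; next delta becomes 0; next final value -25; agreement on -25.
Sweeping the whole domain (40 inputs) finds no disagreement.
verdict: equivalent


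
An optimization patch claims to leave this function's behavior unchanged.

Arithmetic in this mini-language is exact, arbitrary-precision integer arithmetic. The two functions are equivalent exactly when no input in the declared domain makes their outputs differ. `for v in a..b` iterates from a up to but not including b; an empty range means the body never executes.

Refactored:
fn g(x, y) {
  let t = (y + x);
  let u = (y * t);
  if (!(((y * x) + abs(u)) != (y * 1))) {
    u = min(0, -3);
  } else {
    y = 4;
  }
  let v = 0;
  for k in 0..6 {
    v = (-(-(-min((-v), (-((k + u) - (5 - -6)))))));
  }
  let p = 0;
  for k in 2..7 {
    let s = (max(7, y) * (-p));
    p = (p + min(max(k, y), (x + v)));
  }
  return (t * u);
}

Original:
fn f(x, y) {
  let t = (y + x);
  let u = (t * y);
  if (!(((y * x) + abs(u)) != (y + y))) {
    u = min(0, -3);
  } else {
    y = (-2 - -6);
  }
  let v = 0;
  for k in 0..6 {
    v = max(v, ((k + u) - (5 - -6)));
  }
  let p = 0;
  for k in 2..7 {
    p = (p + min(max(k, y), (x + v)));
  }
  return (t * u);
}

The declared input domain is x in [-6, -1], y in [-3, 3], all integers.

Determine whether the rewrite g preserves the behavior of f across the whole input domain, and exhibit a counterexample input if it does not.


Consider the input x=-1, y=3.
f: t=2, then u=6, then (!(((y * x) + abs(u)) != (y + y))) is false, then y=4, then v=0, then (k=0), then v=0, then (k=1), then v=0, then (k=2), then v=0, then (k=3), then v=0, then (k=4), then v=0, then (k=5), then v=0, then p=0, then (k=2), then p=-1, then (k=3), then p=-2, then (k=4), then p=-3, then (k=5), then p=-4, then (k=6), then p=-5, then returns 12
g: t=2, then u=6, then (!(((y * x) + abs(u)) != (y * 1))) is true, then u=-3, then v=0, then (k=0), then v=0, then (k=1), then v=0, then (k=2), then v=0, then (k=3), then v=0, then (k=4), then v=0, then (k=5), then v=0, then p=0, then (k=2), then s=0, then p=-1, then (k=3), then s=7, then p=-2, then (k=4), then s=14, then p=-3, then (k=5), then s=21, then p=-4, then (k=6), then s=28, then p=-5, then returns -6
12 != -6, so the rewrite changes behavior.
verdict: not equivalent; witness: x=-1, y=3


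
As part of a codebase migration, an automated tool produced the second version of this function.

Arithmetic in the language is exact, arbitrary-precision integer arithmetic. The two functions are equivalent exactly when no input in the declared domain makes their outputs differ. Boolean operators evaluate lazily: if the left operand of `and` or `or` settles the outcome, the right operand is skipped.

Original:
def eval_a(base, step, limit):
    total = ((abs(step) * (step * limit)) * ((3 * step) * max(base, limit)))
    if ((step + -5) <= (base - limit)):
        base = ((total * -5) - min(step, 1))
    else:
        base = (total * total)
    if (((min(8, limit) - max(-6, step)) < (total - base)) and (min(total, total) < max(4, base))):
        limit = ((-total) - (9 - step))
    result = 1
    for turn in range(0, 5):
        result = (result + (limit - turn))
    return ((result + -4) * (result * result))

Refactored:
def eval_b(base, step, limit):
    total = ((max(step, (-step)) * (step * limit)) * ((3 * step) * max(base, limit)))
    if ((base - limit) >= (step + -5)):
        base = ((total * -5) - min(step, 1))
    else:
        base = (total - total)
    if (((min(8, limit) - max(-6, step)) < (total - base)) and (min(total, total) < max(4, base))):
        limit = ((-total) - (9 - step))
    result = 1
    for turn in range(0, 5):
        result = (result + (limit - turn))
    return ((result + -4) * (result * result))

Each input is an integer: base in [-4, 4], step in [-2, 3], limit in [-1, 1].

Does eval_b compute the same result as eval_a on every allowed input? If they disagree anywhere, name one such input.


The rewrite breaks on base=-4, step=1, limit=1, where the results are -128 and -278528.
eval_a: total := 3 | ((step + -5) <= (base - limit)): false | base := 9 | (((min(8, limit) - max(-6, step)) < (total - base)) and (min(total, total) < max(4, base))): false | result := 1 | iter turn=0: | result := 2 | iter turn=1: | result := 2 | iter turn=2: | result := 1 | iter turn=3: | result := -1 | iter turn=4: | result := -4 | result -128
eval_b: total := 3 | ((base - limit) >= (step + -5)): false | base := 0 | (((min(8, limit) - max(-6, step)) < (total - base)) and (min(total, total) < max(4, base))): true | limit := -11 | result := 1 | iter turn=0: | result := -10 | iter turn=1: | result := -22 | iter turn=2: | result := -35 | iter turn=3: | result := -49 | iter turn=4: | result := -64 | result -278528
verdict: not equivalent; witness: base=-4, step=1, limit=1


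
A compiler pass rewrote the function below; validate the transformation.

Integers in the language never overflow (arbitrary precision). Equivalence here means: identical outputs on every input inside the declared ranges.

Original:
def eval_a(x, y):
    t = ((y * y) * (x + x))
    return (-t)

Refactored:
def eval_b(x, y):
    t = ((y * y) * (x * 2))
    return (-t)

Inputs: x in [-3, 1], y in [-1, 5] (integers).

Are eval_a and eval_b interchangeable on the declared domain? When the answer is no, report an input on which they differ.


The two are interchangeable: constant usage differs, arithmetic usage differs, and every declared input agrees.
One worked example (x=1, y=0) — eval_a: t = 0; return 0; eval_b: t = 0; return 0; agreement on 0.
Across all 35 domain points the two functions coincide.
verdict: equivalent


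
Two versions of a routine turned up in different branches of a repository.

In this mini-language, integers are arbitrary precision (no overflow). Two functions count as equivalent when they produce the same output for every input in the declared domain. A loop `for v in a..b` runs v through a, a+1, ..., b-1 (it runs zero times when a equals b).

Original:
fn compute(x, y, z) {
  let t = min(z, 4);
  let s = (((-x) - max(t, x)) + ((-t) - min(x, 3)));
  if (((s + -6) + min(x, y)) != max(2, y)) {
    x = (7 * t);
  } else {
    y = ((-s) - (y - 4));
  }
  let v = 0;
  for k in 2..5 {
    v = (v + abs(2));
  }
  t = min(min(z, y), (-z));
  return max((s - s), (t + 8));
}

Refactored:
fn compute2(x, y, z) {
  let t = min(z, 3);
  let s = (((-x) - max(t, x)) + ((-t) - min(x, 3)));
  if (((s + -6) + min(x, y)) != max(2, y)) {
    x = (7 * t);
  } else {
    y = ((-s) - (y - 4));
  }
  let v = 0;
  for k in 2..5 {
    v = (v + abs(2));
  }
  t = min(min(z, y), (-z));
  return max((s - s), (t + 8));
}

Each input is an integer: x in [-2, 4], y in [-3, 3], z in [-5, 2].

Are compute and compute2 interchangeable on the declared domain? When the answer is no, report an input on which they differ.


Although `4` became `3`, no input in the stated domain can expose it.
Spot check at x=-1, y=-1, z=1 — compute: t=1, then s=0, then (((s + -6) + min(x, y)) != max(2, y)) is true, then x=7, then v=0, then (k=2), then v=2, then (k=3), then v=4, then (k=4), then v=6, then t=-1, then returns 7. compute2: t=1, then s=0, then (((s + -6) + min(x, y)) != max(2, y)) is true, then x=7, then v=0, then (k=2), then v=2, then (k=3), then v=4, then (k=4), then v=6, then t=-1, then returns 7. Both give 7.
Across all 392 domain points the two functions coincide.
verdict: equivalent


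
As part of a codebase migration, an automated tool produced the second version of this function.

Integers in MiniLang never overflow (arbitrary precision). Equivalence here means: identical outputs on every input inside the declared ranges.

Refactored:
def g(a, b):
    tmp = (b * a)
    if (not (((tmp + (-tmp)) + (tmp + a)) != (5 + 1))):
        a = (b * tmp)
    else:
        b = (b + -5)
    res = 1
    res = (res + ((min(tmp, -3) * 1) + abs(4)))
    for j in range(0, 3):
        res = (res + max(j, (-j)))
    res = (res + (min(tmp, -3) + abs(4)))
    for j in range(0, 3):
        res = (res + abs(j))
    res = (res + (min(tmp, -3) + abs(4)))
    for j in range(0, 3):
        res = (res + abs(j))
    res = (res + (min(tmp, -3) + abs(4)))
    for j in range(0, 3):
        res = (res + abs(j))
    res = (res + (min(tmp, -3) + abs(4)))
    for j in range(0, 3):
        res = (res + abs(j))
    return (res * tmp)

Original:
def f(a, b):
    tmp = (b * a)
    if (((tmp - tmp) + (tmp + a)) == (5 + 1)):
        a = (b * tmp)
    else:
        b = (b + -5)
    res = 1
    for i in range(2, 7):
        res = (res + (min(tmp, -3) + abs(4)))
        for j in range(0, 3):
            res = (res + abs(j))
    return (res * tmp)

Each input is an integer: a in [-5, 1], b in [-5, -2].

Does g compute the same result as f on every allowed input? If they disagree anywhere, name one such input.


Equivalent — the differences include min/max/abs usage differs; also statement counts differ; also comparison usage differs; also loop structure differs; also constant usage differs; also arithmetic usage differs; also local variable names differ; also boolean connective usage differs, yet no declared input distinguishes the two.
Tracing a=-3, b=-3: f: tmp := 9 | (((tmp - tmp) + (tmp + a)) == (5 + 1)): true | a := -27 | res := 1 | iter i=2: | res := 2 | iter j=0: | res := 2 | iter j=1: | res := 3 | iter j=2: | res := 5 | iter i=3: | res := 6 | iter j=0: | res := 6 | iter j=1: | res := 7 | iter j=2: | res := 9 | iter i=4: | res := 10 | iter j=0: | res := 10 | iter j=1: | res := 11 | iter j=2: | res := 13 | iter i=5: | res := 14 | iter j=0: | res := 14 | iter j=1: | res := 15 | iter j=2: | res := 17 | iter i=6: | res := 18 | iter j=0: | res := 18 | iter j=1: | res := 19 | iter j=2: | res := 21 | result 189 | g: tmp := 9 | (not (((tmp + (-tmp)) + (tmp + a)) != (5 + 1))): true | a := -27 | res := 1 | res := 2 | iter j=0: | res := 2 | iter j=1: | res := 3 | iter j=2: | res := 5 | res := 6 | iter j=0: | res := 6 | iter j=1: | res := 7 | iter j=2: | res := 9 | res := 10 | iter j=0: | res := 10 | iter j=1: | res := 11 | iter j=2: | res := 13 | res := 14 | iter j=0: | res := 14 | iter j=1: | res := 15 | iter j=2: | res := 17 | res := 18 | iter j=0: | res := 18 | iter j=1: | res := 19 | iter j=2: | res := 21 | result 189 — matching result 189.
Sweeping the whole domain (28 inputs) finds no disagreement.
verdict: equivalent


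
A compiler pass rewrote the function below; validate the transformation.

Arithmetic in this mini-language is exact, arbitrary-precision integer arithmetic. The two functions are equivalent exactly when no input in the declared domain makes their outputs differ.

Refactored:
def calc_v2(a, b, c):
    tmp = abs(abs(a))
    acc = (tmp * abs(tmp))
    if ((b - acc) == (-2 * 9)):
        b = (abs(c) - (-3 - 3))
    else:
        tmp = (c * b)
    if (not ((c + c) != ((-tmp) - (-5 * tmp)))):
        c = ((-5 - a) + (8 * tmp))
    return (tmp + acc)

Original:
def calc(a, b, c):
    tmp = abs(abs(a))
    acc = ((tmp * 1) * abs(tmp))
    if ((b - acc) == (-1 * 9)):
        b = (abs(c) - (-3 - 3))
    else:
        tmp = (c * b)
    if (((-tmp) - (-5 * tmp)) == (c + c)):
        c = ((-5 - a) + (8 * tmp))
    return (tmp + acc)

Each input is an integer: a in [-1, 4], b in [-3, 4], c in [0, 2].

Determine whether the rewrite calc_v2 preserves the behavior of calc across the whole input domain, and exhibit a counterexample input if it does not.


There is a counterexample at a=3, b=0, c=0: 12 on one side, 9 on the other.
calc: tmp=3, then acc=9, then ((b - acc) == (-1 * 9)) is true, then b=6, then (((-tmp) - (-5 * tmp)) == (c + c)) is false, then returns 12
calc_v2: tmp=3, then acc=9, then ((b - acc) == (-2 * 9)) is false, then tmp=0, then (not ((c + c) != ((-tmp) - (-5 * tmp)))) is true, then c=-8, then returns 9
verdict: not equivalent; witness: a=3, b=0, c=0


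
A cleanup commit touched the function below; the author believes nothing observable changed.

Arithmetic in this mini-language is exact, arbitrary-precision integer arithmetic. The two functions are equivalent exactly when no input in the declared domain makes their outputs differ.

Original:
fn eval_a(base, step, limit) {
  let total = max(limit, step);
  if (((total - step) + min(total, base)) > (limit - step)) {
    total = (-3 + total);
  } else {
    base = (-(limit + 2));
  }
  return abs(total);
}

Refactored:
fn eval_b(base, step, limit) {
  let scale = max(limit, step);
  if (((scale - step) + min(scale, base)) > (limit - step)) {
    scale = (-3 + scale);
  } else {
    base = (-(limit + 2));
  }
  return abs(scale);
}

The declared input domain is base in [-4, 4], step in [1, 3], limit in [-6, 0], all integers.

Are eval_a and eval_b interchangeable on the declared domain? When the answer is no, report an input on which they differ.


Reading the diff, among the changes: local variable names differ.
As a probe, take base=-4, step=1, limit=0: eval_a runs total becomes 1; next (((total - step) + min(total, base)) > (limit - step)) evaluates to false; next base becomes -2; next final value 1; eval_b runs scale becomes 1; next (((scale - step) + min(scale, base)) > (limit - step)) evaluates to false; next base becomes -2; next final value 1; both end at 1.
Sweeping the whole domain (189 inputs) finds no disagreement.
verdict: equivalent


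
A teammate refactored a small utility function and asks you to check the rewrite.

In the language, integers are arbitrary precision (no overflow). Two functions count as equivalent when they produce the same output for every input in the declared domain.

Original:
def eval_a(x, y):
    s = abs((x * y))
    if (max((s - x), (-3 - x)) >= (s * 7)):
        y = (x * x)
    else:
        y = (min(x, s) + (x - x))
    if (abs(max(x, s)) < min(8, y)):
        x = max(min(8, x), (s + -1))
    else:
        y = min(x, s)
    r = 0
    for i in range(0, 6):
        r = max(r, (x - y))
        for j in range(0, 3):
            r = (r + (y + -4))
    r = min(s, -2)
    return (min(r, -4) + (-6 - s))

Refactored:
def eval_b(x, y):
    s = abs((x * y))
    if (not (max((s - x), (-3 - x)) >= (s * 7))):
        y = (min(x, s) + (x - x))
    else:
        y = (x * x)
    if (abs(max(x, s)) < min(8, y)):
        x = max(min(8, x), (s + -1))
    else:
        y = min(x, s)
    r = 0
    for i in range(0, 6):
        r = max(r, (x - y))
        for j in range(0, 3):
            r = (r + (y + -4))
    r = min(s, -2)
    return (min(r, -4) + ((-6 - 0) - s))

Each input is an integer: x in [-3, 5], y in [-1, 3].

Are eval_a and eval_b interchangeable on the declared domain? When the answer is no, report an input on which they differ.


The two are interchangeable: constant usage differs, boolean connective usage differs, arithmetic usage differs, and every declared input agrees.
One worked example (x=-1, y=3) — eval_a: s becomes 3; next (max((s - x), (-3 - x)) >= (s * 7)) evaluates to false; next y becomes -1; next (abs(max(x, s)) < min(8, y)) evaluates to false; next y becomes -1; next r becomes 0; next at i=0:; next r becomes 0; next at j=0:; next r becomes -5; next at j=1:; next r becomes -10; next at j=2:; next r becomes -15; next at i=1:; next r becomes 0; next at j=0:; next r becomes -5; next at j=1:; next r becomes -10; next at j=2:; next r becomes -15; next at i=2:; next r becomes 0; next at j=0:; next r becomes -5; next at j=1:; next r becomes -10; next at j=2:; next r becomes -15; next at i=3:; next r becomes 0; next at j=0:; next r becomes -5; next at j=1:; next r becomes -10; next at j=2:; next r becomes -15; next at i=4:; next r becomes 0; next at j=0:; next r becomes -5; next at j=1:; next r becomes -10; next at j=2:; next r becomes -15; next at i=5:; next r becomes 0; next at j=0:; next r becomes -5; next at j=1:; next r becomes -10; next at j=2:; next r becomes -15; next r becomes -2; next final value -13; eval_b: s becomes 3; next (not (max((s - x), (-3 - x)) >= (s * 7))) evaluates to true; next y becomes -1; next (abs(max(x, s)) < min(8, y)) evaluates to false; next y becomes -1; next r becomes 0; next at i=0:; next r becomes 0; next at j=0:; next r becomes -5; next at j=1:; next r becomes -10; next at j=2:; next r becomes -15; next at i=1:; next r becomes 0; next at j=0:; next r becomes -5; next at j=1:; next r becomes -10; next at j=2:; next r becomes -15; next at i=2:; next r becomes 0; next at j=0:; next r becomes -5; next at j=1:; next r becomes -10; next at j=2:; next r becomes -15; next at i=3:; next r becomes 0; next at j=0:; next r becomes -5; next at j=1:; next r becomes -10; next at j=2:; next r becomes -15; next at i=4:; next r becomes 0; next at j=0:; next r becomes -5; next at j=1:; next r becomes -10; next at j=2:; next r becomes -15; next at i=5:; next r becomes 0; next at j=0:; next r becomes -5; next at j=1:; next r becomes -10; next at j=2:; next r becomes -15; next r becomes -2; next final value -13; agreement on -13.
Every one of the 45 inputs gives matching results.
verdict: equivalent


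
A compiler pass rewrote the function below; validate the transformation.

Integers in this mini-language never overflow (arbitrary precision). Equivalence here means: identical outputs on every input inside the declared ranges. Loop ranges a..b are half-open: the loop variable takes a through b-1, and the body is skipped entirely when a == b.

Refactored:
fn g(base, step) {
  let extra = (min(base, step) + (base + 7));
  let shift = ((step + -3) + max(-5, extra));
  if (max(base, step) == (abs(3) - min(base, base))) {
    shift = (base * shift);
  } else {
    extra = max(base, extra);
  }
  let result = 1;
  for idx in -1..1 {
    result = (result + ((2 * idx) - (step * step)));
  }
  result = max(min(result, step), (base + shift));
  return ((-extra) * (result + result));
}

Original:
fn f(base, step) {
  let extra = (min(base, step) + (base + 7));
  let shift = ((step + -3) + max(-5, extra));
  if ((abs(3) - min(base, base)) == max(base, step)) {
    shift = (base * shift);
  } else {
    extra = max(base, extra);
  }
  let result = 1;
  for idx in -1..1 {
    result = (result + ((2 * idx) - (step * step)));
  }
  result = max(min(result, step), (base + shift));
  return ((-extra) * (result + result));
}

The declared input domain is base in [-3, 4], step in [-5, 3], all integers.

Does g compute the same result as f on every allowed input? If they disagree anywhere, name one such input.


The two are interchangeable: same computation, different form, and every declared input agrees.
Spot check at base=1, step=-2 — f: extra becomes 6; next shift becomes 1; next ((abs(3) - min(base, base)) == max(base, step)) evaluates to false; next extra becomes 6; next result becomes 1; next at idx=-1:; next result becomes -5; next at idx=0:; next result becomes -9; next result becomes 2; next final value -24. g: extra becomes 6; next shift becomes 1; next (max(base, step) == (abs(3) - min(base, base))) evaluates to false; next extra becomes 6; next result becomes 1; next at idx=-1:; next result becomes -5; next at idx=0:; next result becomes -9; next result becomes 2; next final value -24. Both give -24.
An exhaustive pass over the 72 declared inputs shows identical outputs.
verdict: equivalent


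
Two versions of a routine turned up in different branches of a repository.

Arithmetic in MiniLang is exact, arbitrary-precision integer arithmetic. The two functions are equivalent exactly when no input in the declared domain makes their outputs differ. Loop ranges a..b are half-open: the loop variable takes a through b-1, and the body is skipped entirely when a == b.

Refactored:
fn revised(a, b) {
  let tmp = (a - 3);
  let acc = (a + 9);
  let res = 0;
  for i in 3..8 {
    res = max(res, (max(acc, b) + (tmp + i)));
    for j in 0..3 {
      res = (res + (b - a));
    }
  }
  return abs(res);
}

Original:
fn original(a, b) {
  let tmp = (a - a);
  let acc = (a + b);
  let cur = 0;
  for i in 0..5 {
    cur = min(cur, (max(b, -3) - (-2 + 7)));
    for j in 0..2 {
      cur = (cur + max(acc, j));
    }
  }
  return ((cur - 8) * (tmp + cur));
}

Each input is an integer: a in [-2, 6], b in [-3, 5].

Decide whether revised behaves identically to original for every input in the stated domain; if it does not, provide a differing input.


Run the pair on a=-2, b=-3.
original: tmp = 0; acc = -5; cur = 0; [i=0]; cur = -8; [j=0]; cur = -8; [j=1]; cur = -7; [i=1]; cur = -8; [j=0]; cur = -8; [j=1]; cur = -7; [i=2]; cur = -8; [j=0]; cur = -8; [j=1]; cur = -7; [i=3]; cur = -8; [j=0]; cur = -8; [j=1]; cur = -7; [i=4]; cur = -8; [j=0]; cur = -8; [j=1]; cur = -7; return 105
revised: tmp = -5; acc = 7; res = 0; [i=3]; res = 5; [j=0]; res = 4; [j=1]; res = 3; [j=2]; res = 2; [i=4]; res = 6; [j=0]; res = 5; [j=1]; res = 4; [j=2]; res = 3; [i=5]; res = 7; [j=0]; res = 6; [j=1]; res = 5; [j=2]; res = 4; [i=6]; res = 8; [j=0]; res = 7; [j=1]; res = 6; [j=2]; res = 5; [i=7]; res = 9; [j=0]; res = 8; [j=1]; res = 7; [j=2]; res = 6; return 6
105 vs 6 — the two versions disagree here.
verdict: not equivalent; witness: a=-2, b=-3


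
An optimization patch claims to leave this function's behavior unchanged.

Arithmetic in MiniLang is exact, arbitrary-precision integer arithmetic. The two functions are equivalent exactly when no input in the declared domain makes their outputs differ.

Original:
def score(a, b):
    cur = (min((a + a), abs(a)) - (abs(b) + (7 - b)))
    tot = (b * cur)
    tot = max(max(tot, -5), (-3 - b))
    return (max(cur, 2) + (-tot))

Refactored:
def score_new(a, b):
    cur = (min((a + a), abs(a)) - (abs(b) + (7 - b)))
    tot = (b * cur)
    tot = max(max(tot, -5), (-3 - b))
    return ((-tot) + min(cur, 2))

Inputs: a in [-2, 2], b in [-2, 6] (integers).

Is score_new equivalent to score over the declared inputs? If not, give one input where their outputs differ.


Try a=-2, b=-2.
score: cur=-15, then tot=30, then tot=30, then returns -28
score_new: cur=-15, then tot=30, then tot=30, then returns -45
-28 != -45, so the rewrite changes behavior.
verdict: not equivalent; witness: a=-2, b=-2


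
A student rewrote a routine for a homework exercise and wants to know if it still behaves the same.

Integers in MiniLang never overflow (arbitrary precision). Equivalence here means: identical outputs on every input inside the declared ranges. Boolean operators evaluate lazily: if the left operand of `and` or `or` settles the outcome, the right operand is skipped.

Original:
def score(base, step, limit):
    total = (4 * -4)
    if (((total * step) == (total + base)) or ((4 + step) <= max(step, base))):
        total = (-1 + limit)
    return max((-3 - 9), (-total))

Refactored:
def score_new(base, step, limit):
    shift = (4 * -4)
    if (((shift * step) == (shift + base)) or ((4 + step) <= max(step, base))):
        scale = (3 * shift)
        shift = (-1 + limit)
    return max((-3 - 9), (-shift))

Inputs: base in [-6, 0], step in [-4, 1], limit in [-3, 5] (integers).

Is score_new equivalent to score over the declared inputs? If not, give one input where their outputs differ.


This is a faithful refactor — local variable names differ, and statement counts differ, and arithmetic usage differs, and constant usage differs, but the computed results match everywhere.
Tracing base=-1, step=-4, limit=-2: score: total=-16, then (((total * step) == (total + base)) or ((4 + step) <= max(step, base))) is false, then returns 16 | score_new: shift=-16, then (((shift * step) == (shift + base)) or ((4 + step) <= max(step, base))) is false, then returns 16 — matching result 16.
Checked all 378 inputs in the declared domain: the outputs agree on every one.
verdict: equivalent


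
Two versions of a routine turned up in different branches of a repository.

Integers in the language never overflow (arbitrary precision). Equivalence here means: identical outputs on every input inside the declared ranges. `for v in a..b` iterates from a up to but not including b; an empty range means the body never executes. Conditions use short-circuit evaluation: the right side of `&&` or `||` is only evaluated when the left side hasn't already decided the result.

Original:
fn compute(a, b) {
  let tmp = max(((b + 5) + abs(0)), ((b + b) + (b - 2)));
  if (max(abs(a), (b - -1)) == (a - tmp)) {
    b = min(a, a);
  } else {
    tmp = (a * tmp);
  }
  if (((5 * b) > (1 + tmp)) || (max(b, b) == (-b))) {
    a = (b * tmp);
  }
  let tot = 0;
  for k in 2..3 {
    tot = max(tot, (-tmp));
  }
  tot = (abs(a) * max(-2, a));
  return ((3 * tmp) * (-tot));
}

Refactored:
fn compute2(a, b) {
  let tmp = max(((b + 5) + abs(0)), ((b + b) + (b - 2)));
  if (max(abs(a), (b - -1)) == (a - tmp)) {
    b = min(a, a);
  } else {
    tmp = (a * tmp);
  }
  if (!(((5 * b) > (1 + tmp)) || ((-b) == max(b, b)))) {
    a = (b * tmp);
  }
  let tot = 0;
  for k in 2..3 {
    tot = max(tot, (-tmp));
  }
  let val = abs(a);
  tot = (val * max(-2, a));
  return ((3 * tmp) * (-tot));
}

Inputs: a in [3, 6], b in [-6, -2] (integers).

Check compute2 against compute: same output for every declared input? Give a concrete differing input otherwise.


The rewrite breaks on a=3, b=-6, where the results are 81 and 2916.
compute: tmp = -1; (max(abs(a), (b - -1)) == (a - tmp)) -> false; tmp = -3; (((5 * b) > (1 + tmp)) || (max(b, b) == (-b))) -> false; tot = 0; [k=2]; tot = 3; tot = 9; return 81
compute2: tmp = -1; (max(abs(a), (b - -1)) == (a - tmp)) -> false; tmp = -3; (!(((5 * b) > (1 + tmp)) || ((-b) == max(b, b)))) -> true; a = 18; tot = 0; [k=2]; tot = 3; val = 18; tot = 324; return 2916
verdict: not equivalent; witness: a=3, b=-6


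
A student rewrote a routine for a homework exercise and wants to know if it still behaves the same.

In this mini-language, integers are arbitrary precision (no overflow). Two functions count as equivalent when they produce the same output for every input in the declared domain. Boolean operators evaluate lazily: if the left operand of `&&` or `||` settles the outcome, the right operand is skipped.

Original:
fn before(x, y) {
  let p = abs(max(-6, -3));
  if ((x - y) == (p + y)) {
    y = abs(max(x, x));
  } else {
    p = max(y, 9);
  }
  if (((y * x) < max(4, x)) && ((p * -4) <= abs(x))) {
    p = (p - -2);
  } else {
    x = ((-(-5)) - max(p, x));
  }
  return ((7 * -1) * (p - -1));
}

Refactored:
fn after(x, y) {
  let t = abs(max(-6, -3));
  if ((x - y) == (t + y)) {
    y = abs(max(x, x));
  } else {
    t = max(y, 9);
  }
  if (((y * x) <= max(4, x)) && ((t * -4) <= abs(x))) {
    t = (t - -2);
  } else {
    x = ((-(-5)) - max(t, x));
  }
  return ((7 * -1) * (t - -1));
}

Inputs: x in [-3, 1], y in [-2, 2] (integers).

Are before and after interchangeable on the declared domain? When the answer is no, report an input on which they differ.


These are not equivalent — on x=-2, y=-2 the outputs split (-70 vs -84).
before: p := 3 | ((x - y) == (p + y)): false | p := 9 | (((y * x) < max(4, x)) && ((p * -4) <= abs(x))): false | x := -4 | result -70
after: t := 3 | ((x - y) == (t + y)): false | t := 9 | (((y * x) <= max(4, x)) && ((t * -4) <= abs(x))): true | t := 11 | result -84
verdict: not equivalent; witness: x=-2, y=-2


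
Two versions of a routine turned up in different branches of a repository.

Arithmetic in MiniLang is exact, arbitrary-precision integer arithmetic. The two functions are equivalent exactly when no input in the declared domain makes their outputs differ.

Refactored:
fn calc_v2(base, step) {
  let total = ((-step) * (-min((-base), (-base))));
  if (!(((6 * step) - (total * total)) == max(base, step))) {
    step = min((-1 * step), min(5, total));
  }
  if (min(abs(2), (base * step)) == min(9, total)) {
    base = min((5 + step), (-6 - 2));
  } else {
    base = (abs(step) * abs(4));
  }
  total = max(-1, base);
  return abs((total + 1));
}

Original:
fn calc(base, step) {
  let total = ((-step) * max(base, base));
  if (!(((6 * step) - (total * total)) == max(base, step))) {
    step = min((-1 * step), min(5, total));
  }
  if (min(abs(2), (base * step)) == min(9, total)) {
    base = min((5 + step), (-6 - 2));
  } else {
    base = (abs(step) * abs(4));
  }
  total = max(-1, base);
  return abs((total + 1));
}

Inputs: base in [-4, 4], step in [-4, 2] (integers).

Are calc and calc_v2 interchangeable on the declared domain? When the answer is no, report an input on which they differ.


The two are interchangeable: min/max/abs usage differs, and every declared input agrees.
Spot check at base=3, step=0 — calc: total=0, then (!(((6 * step) - (total * total)) == max(base, step))) is true, then step=0, then (min(abs(2), (base * step)) == min(9, total)) is true, then base=-8, then total=-1, then returns 0. calc_v2: total=0, then (!(((6 * step) - (total * total)) == max(base, step))) is true, then step=0, then (min(abs(2), (base * step)) == min(9, total)) is true, then base=-8, then total=-1, then returns 0. Both give 0.
Across all 63 domain points the two functions coincide.
verdict: equivalent


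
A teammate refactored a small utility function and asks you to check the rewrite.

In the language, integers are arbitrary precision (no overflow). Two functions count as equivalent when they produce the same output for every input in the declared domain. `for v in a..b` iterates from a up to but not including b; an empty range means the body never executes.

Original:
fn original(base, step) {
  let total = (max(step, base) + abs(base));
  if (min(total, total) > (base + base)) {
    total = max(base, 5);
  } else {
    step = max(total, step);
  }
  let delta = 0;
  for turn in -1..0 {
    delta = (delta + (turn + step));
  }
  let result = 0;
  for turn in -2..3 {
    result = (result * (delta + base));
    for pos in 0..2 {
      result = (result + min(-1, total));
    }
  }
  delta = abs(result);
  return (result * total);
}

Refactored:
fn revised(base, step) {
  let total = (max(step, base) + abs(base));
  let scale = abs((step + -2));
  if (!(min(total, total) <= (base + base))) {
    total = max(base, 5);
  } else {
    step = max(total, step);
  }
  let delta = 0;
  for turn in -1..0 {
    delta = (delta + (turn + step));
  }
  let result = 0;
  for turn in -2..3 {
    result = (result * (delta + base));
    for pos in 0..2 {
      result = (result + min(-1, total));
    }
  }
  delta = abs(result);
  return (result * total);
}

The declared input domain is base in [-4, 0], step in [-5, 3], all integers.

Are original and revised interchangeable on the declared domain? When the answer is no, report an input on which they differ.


The two are interchangeable: comparison usage differs; and statement counts differ; and min/max/abs usage differs; and constant usage differs; and arithmetic usage differs; and local variable names differ; and boolean connective usage differs, and every declared input agrees.
Tracing base=0, step=-4: original: total = 0; (min(total, total) > (base + base)) -> false; step = 0; delta = 0; [turn=-1]; delta = -1; result = 0; [turn=-2]; result = 0; [pos=0]; result = -1; [pos=1]; result = -2; [turn=-1]; result = 2; [pos=0]; result = 1; [pos=1]; result = 0; [turn=0]; result = 0; [pos=0]; result = -1; [pos=1]; result = -2; [turn=1]; result = 2; [pos=0]; result = 1; [pos=1]; result = 0; [turn=2]; result = 0; [pos=0]; result = -1; [pos=1]; result = -2; delta = 2; return 0 | revised: total = 0; scale = 6; (!(min(total, total) <= (base + base))) -> false; step = 0; delta = 0; [turn=-1]; delta = -1; result = 0; [turn=-2]; result = 0; [pos=0]; result = -1; [pos=1]; result = -2; [turn=-1]; result = 2; [pos=0]; result = 1; [pos=1]; result = 0; [turn=0]; result = 0; [pos=0]; result = -1; [pos=1]; result = -2; [turn=1]; result = 2; [pos=0]; result = 1; [pos=1]; result = 0; [turn=2]; result = 0; [pos=0]; result = -1; [pos=1]; result = -2; delta = 2; return 0 — matching result 0.
Across all 45 domain points the two functions coincide.
verdict: equivalent


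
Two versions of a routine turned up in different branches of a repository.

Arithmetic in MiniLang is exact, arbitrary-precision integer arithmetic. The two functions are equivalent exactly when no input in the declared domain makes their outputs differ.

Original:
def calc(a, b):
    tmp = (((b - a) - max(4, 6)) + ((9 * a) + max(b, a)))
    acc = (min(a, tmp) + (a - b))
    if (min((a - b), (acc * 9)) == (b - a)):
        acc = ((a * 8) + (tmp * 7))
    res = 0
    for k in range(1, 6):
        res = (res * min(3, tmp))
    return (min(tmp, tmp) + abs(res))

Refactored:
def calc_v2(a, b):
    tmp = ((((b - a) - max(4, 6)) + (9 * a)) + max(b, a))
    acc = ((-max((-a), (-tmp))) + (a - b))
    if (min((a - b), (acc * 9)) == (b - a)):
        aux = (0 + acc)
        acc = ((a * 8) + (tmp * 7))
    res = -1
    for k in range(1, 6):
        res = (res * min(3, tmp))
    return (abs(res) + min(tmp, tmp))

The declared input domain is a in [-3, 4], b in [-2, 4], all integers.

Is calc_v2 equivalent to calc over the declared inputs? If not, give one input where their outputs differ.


Not equivalent: a=-3, b=-2 separates them (-34 vs 45435390).
calc: tmp becomes -34; next acc becomes -35; next (min((a - b), (acc * 9)) == (b - a)) evaluates to false; next res becomes 0; next at k=1:; next res becomes 0; next at k=2:; next res becomes 0; next at k=3:; next res becomes 0; next at k=4:; next res becomes 0; next at k=5:; next res becomes 0; next final value -34
calc_v2: tmp becomes -34; next acc becomes -35; next (min((a - b), (acc * 9)) == (b - a)) evaluates to false; next res becomes -1; next at k=1:; next res becomes 34; next at k=2:; next res becomes -1156; next at k=3:; next res becomes 39304; next at k=4:; next res becomes -1336336; next at k=5:; next res becomes 45435424; next final value 45435390
verdict: not equivalent; witness: a=-3, b=-2


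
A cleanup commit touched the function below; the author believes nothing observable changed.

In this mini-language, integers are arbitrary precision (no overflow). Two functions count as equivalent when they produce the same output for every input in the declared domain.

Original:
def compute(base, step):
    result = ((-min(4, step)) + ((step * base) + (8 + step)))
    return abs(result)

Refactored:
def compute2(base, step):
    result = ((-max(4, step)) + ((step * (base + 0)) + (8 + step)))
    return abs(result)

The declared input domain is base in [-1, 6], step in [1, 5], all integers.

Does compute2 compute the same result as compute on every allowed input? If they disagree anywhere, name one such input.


On input base=-1, step=1, compute returns 7 while compute2 returns 4.
verdict: not equivalent; witness: base=-1, step=1


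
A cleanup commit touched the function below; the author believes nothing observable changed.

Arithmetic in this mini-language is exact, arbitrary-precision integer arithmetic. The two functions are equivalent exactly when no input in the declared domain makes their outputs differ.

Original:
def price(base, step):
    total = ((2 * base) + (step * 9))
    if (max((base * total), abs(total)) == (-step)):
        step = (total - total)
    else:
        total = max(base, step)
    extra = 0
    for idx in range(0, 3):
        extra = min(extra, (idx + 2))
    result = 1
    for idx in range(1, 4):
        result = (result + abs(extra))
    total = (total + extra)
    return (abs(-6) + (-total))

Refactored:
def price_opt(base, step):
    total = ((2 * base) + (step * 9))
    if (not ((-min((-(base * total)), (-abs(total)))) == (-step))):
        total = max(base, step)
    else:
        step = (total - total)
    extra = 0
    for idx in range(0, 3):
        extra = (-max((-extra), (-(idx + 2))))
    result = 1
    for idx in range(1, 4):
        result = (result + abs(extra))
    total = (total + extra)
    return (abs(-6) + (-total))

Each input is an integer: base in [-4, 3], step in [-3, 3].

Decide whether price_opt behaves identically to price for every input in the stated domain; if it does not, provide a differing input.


Comparing the listings, the differences include: boolean connective usage differs.
Spot check at base=1, step=3 — price: total := 29 | (max((base * total), abs(total)) == (-step)): false | total := 3 | extra := 0 | iter idx=0: | extra := 0 | iter idx=1: | extra := 0 | iter idx=2: | extra := 0 | result := 1 | iter idx=1: | result := 1 | iter idx=2: | result := 1 | iter idx=3: | result := 1 | total := 3 | result 3. price_opt: total := 29 | (not ((-min((-(base * total)), (-abs(total)))) == (-step))): true | total := 3 | extra := 0 | iter idx=0: | extra := 0 | iter idx=1: | extra := 0 | iter idx=2: | extra := 0 | result := 1 | iter idx=1: | result := 1 | iter idx=2: | result := 1 | iter idx=3: | result := 1 | total := 3 | result 3. Both give 3.
Sweeping the whole domain (56 inputs) finds no disagreement.
verdict: equivalent


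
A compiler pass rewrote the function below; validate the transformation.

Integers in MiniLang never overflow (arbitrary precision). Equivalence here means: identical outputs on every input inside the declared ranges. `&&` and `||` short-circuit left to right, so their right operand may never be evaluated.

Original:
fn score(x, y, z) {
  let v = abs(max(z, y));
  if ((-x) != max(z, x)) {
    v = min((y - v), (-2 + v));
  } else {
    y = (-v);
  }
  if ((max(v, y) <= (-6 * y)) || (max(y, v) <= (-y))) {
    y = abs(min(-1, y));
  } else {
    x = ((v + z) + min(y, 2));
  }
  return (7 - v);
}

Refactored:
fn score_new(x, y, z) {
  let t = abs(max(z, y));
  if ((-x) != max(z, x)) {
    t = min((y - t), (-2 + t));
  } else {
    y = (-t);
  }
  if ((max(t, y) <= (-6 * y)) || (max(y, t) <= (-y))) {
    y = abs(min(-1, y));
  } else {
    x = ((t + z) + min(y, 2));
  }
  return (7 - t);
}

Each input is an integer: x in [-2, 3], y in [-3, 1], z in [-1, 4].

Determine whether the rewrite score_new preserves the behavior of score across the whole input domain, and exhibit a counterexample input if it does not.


Side by side, the visible changes include: local variable names differ.
One worked example (x=-1, y=-3, z=4) — score: v = 4; ((-x) != max(z, x)) -> true; v = -7; ((max(v, y) <= (-6 * y)) || (max(y, v) <= (-y))) -> true; y = 3; return 14; score_new: t = 4; ((-x) != max(z, x)) -> true; t = -7; ((max(t, y) <= (-6 * y)) || (max(y, t) <= (-y))) -> true; y = 3; return 14; agreement on 14.
Sweeping the whole domain (180 inputs) finds no disagreement.
verdict: equivalent


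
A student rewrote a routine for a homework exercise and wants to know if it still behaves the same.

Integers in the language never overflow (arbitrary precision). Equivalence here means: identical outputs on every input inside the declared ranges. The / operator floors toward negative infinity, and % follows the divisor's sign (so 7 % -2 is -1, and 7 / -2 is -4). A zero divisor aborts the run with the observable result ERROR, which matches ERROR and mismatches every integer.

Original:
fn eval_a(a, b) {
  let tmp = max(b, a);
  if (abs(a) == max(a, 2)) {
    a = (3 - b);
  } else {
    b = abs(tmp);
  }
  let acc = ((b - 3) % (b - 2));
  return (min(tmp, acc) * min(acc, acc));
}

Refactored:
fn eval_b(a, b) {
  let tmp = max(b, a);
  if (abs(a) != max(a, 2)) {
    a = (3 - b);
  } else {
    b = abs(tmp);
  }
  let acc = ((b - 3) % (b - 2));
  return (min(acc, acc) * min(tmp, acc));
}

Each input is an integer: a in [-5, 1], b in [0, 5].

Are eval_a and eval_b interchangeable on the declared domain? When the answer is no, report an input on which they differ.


There is a counterexample at a=1, b=0: 0 on one side, 1 on the other.
eval_a: tmp becomes 1; next (abs(a) == max(a, 2)) evaluates to false; next b becomes 1; next acc becomes 0; next final value 0
eval_b: tmp becomes 1; next (abs(a) != max(a, 2)) evaluates to true; next a becomes 3; next acc becomes -1; next final value 1
verdict: not equivalent; witness: a=1, b=0
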